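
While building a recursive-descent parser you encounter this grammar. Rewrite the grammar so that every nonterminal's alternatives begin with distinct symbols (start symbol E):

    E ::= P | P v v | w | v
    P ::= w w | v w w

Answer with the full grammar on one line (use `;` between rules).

E has alternatives sharing prefix 'P': factor to E → P E' with E' → ε | v v.

E ::= w | v | P E'; P ::= w w | v w w; E' ::= ε | v v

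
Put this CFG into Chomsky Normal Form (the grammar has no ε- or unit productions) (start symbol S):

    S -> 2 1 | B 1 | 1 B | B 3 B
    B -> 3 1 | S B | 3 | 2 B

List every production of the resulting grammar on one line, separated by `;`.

Introduce a nonterminal for each terminal appearing in a rule of length ≥ 2: X1 → 2, X2 → 1, X3 → 3.
Binarize each right-hand side of length ≥ 3 by chaining fresh nonterminals (Y1, Y2, …): affected rules were S → B X3 B.

S -> X1 X2 | B X2 | X2 B | B Y1; B -> X3 X2 | S B | 3 | X1 B; X1 -> 2; X2 -> 1; X3 -> 3; Y1 -> X3 B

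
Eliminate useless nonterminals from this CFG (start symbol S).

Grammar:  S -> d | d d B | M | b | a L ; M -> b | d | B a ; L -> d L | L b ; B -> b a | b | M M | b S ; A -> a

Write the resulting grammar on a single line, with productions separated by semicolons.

S -> d | d d B | M | b; M -> b | d | B a; B -> b a | b | M M | b S

Generating nonterminals: {A, B, M, S}.
Reachable from S after that: {B, M, S}.
Removed useless symbols: {A, L} and every production mentioning them.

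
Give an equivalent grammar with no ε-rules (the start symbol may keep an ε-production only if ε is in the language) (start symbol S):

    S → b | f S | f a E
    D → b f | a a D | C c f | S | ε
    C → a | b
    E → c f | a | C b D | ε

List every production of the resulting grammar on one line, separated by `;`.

Nullable set = {D, E}.
ε ∉ L(G), so no ε-production is kept.
Add the nullable-subset variants: S → f a E gives f a E | f a. D → a a D gives a a D | a a. E → C b D gives C b D | C b.

S → b | f S | f a E | f a; D → b f | a a D | a a | C c f | S; C → a | b; E → c f | a | C b D | C b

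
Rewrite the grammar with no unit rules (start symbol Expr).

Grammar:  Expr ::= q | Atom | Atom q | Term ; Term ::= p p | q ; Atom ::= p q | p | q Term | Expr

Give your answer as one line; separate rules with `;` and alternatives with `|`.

Unit pairs: Atom ⇒* {Expr, Term}; Expr ⇒* {Atom, Term}.
Replace each nonterminal's rules with the union of the non-unit rules of every nonterminal it unit-derives.

Expr ::= p p | q | p q | p | q Term | Atom q; Term ::= p p | q; Atom ::= p p | q | p q | p | q Term | Atom q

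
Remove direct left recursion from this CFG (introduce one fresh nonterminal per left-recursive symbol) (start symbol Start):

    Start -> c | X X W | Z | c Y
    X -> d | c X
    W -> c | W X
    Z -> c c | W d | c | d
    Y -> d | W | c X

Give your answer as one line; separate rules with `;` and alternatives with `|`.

Start -> c | X X W | Z | c Y; X -> d | c X; W -> c W1; Z -> c c | W d | c | d; Y -> d | W | c X; W1 -> X W1 | ε

W is directly left-recursive.
For W: α = {X}, β = {c}. Rewrite as W → β W1 and W1 → α W1 | ε.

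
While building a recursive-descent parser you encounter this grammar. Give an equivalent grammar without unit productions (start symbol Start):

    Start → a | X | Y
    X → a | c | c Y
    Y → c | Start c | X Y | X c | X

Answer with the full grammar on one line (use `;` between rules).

Unit pairs: Start ⇒* {X, Y}; Y ⇒* {X}.
Replace each nonterminal's rules with the union of the non-unit rules of every nonterminal it unit-derives.

Start → a | c | c Y | Start c | X Y | X c; X → a | c | c Y; Y → a | c | c Y | Start c | X Y | X c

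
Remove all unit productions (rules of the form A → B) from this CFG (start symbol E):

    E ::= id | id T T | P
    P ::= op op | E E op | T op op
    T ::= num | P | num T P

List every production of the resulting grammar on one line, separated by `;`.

E ::= id | id T T | op op | E E op | T op op; P ::= op op | E E op | T op op; T ::= op op | E E op | T op op | num | num T P

Unit pairs: E ⇒* {P}; T ⇒* {P}.
Replace each nonterminal's rules with the union of the non-unit rules of every nonterminal it unit-derives.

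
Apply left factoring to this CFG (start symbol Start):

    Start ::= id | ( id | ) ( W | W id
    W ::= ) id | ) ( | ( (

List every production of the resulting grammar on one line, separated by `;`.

W has alternatives sharing prefix ')': factor to W → ) W1 with W1 → id | (.

Start ::= id | ( id | ) ( W | W id; W ::= ( ( | ) W1; W1 ::= id | (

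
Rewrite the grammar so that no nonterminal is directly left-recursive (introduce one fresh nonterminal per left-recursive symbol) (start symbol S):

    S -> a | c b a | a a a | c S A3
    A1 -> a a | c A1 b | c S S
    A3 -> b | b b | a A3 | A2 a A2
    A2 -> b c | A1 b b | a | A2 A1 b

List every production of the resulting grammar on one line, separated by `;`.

S -> a | c b a | a a a | c S A3; A1 -> a a | c A1 b | c S S; A3 -> b | b b | a A3 | A2 a A2; A2 -> b c A2' | A1 b b A2' | a A2'; A2' -> A1 b A2' | ε

A2 is directly left-recursive.
For A2: α = {A1 b}, β = {b c, A1 b b, a}. Rewrite as A2 → β A2' and A2' → α A2' | ε.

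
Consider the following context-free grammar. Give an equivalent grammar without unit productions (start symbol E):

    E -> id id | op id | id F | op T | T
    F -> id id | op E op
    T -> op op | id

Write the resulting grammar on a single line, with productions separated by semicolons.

E -> id id | op id | id F | op T | op op | id; F -> id id | op E op; T -> op op | id

Unit pairs: E ⇒* {T}.
For each unit pair (A, B), copy every non-unit production of B to A, then drop all unit productions.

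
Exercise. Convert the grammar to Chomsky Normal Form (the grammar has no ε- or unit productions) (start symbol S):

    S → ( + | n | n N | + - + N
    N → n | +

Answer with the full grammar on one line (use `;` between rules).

S → X1 X2 | n | X3 N | X2 Y1; N → n | +; X1 → (; X2 → +; X3 → n; X4 → -; Y1 → X4 Y2; Y2 → X2 N

Introduce a nonterminal for each terminal appearing in a rule of length ≥ 2: X1 → (, X2 → +, X3 → n, X4 → -.
Binarize each right-hand side of length ≥ 3 by chaining fresh nonterminals (Y1, Y2, …): affected rules were S → X2 X4 X2 N.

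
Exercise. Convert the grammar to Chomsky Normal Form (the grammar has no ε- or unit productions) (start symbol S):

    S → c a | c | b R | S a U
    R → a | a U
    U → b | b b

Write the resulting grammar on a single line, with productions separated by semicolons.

S → X1 X2 | c | X3 R | S Y1; R → a | X2 U; U → b | X3 X3; X1 → c; X2 → a; X3 → b; Y1 → X2 U

Introduce a nonterminal for each terminal appearing in a rule of length ≥ 2: X1 → c, X2 → a, X3 → b.
Binarize each right-hand side of length ≥ 3 by chaining fresh nonterminals (Y1, Y2, …): affected rules were S → S X2 U.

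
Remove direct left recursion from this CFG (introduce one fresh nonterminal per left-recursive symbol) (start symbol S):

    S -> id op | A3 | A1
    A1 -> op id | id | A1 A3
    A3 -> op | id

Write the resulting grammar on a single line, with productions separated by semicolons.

S -> id op | A3 | A1; A1 -> op id A1' | id A1'; A3 -> op | id; A1' -> A3 A1' | ε

Directly left-recursive nonterminal: A1.
For A1: α = {A3}, β = {op id, id}. Rewrite as A1 → β A1' and A1' → α A1' | ε.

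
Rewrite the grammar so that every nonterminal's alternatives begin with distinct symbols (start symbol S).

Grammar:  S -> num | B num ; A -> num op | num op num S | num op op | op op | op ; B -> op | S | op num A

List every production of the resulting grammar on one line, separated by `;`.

S -> num | B num; A -> num op A' | op A''; B -> S | op B'; A' -> eps | num S | op; A'' -> op | eps; B' -> eps | num A

A has alternatives sharing prefix 'num op': factor to A → num op A' with A' → ε | num S | op.
A has alternatives sharing prefix 'op': factor to A → op A'' with A'' → op | ε.
B has alternatives sharing prefix 'op': factor to B → op B' with B' → ε | num A.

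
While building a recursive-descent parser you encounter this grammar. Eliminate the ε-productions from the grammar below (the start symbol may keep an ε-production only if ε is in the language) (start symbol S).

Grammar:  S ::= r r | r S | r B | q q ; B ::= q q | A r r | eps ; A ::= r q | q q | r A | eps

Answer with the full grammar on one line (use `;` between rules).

S ::= r r | r S | r B | r | q q; B ::= q q | A r r | r r; A ::= r q | q q | r A | r

The nullable symbols are {A, B}.
ε ∉ L(G), so no ε-production is kept.
For each production, add variants omitting each subset of nullable occurrences: S → r B gives r B | r. B → A r r gives A r r | r r. A → r A gives r A | r.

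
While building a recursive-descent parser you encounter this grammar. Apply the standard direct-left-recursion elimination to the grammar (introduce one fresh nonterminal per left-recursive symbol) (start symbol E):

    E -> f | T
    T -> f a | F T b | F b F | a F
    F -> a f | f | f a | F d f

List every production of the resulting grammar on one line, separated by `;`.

E -> f | T; T -> f a | F T b | F b F | a F; F -> a f F' | f F' | f a F'; F' -> d f F' | ε

Left recursion appears on F.
For F: α = {d f}, β = {a f, f, f a}. Rewrite as F → β F' and F' → α F' | ε.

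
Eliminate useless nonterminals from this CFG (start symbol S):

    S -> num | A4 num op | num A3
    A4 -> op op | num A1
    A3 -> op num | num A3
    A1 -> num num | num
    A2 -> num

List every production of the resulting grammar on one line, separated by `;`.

Generating nonterminals: {A1, A2, A3, A4, S}.
Reachable from S after that: {A1, A3, A4, S}.
Removed useless symbols: {A2} and every production mentioning them.

S -> num | A4 num op | num A3; A4 -> op op | num A1; A3 -> op num | num A3; A1 -> num num | num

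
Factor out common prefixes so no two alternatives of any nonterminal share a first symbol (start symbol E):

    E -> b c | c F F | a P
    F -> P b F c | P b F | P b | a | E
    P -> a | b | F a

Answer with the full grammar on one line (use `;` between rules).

F has alternatives sharing prefix 'P b': factor to F → P b F' with F' → F c | F | ε.
F' has alternatives sharing prefix 'F': factor to F' → F F'' with F'' → c | ε.

E -> b c | c F F | a P; F -> a | E | P b F'; P -> a | b | F a; F' -> ε | F F''; F'' -> c | ε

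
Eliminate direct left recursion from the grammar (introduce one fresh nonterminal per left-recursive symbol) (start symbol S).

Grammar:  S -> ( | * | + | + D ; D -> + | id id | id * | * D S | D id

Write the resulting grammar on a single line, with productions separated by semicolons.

D is directly left-recursive.
For D: α = {id}, β = {+, id id, id *, * D S}. Rewrite as D → β D' and D' → α D' | ε.

S -> ( | * | + | + D; D -> + D' | id id D' | id * D' | * D S D'; D' -> id D' | ε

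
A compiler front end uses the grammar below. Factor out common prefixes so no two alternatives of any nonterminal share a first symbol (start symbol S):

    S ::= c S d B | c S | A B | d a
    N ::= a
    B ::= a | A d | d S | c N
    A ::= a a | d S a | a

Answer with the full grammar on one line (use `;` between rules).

S ::= A B | d a | c S S'; N ::= a; B ::= a | A d | d S | c N; A ::= d S a | a A'; S' ::= d B | epsilon; A' ::= a | epsilon

S has alternatives sharing prefix 'c S': factor to S → c S S' with S' → d B | ε.
A has alternatives sharing prefix 'a': factor to A → a A' with A' → a | ε.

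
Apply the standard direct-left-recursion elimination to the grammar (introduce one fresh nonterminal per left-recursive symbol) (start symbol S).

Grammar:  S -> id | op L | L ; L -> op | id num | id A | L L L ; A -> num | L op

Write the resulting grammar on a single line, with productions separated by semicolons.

L is directly left-recursive.
For L: α = {L L}, β = {op, id num, id A}. Rewrite as L → β L' and L' → α L' | ε.

S -> id | op L | L; L -> op L' | id num L' | id A L'; A -> num | L op; L' -> L L L' | ε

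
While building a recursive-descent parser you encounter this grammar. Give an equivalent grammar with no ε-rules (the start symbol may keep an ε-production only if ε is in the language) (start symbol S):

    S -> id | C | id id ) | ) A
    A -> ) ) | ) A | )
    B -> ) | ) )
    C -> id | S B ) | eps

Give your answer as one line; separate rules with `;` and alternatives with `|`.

The nullable symbols are {C, S}.
ε ∈ L(G) since S is nullable, so keep S → ε.
Add the nullable-subset variants: C → S B ) gives S B ) | B ).

S -> id | C | id id ) | ) A | eps; A -> ) ) | ) A | ); B -> ) | ) ); C -> id | S B ) | B )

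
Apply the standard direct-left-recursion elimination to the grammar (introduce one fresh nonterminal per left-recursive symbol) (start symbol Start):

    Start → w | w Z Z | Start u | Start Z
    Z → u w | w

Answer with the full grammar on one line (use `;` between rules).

Start is directly left-recursive.
For Start: α = {u, Z}, β = {w, w Z Z}. Rewrite as Start → β Start1 and Start1 → α Start1 | ε.

Start → w Start1 | w Z Z Start1; Z → u w | w; Start1 → u Start1 | Z Start1 | ε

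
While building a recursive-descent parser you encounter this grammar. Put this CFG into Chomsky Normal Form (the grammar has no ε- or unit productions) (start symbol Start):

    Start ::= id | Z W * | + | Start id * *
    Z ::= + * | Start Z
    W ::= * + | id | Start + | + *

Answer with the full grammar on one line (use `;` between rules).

Introduce a nonterminal for each terminal appearing in a rule of length ≥ 2: X1 → *, X2 → id, X3 → +.
Binarize each right-hand side of length ≥ 3 by chaining fresh nonterminals (Y1, Y2, …): affected rules were Start → Z W X1; Start → Start X2 X1 X1.

Start ::= id | Z Y1 | + | Start Y2; Z ::= X3 X1 | Start Z; W ::= X1 X3 | id | Start X3 | X3 X1; X1 ::= *; X2 ::= id; X3 ::= +; Y1 ::= W X1; Y2 ::= X2 Y3; Y3 ::= X1 X1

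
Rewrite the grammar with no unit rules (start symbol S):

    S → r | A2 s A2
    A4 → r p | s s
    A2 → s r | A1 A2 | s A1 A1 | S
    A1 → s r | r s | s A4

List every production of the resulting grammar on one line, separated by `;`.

S → r | A2 s A2; A4 → r p | s s; A2 → s r | A1 A2 | s A1 A1 | r | A2 s A2; A1 → s r | r s | s A4

Unit pairs: A2 ⇒* {S}.
Replace each nonterminal's rules with the union of the non-unit rules of every nonterminal it unit-derives.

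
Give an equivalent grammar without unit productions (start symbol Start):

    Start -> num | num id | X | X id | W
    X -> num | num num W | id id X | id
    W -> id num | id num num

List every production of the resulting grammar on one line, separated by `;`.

Start -> num | num id | X id | num num W | id id X | id | id num | id num num; X -> num | num num W | id id X | id; W -> id num | id num num

Unit pairs: Start ⇒* {W, X}.
Replace each nonterminal's rules with the union of the non-unit rules of every nonterminal it unit-derives.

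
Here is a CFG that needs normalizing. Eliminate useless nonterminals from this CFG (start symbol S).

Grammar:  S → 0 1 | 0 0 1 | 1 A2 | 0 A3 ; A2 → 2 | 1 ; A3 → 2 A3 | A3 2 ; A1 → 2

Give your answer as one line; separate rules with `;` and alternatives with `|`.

S → 0 1 | 0 0 1 | 1 A2; A2 → 2 | 1

Generating nonterminals: {A1, A2, S}.
Reachable from S after that: {A2, S}.
Removed useless symbols: {A1, A3} and every production mentioning them.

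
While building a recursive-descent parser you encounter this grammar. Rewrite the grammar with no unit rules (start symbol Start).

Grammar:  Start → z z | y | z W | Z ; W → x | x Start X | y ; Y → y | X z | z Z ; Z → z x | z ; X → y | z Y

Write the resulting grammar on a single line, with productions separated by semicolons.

Unit pairs: Start ⇒* {Z}.
For every A with A ⇒* B via unit rules, add B's non-unit alternatives to A; then delete every rule of the form X → Y.

Start → z x | z | z z | y | z W; W → x | x Start X | y; Y → y | X z | z Z; Z → z x | z; X → y | z Y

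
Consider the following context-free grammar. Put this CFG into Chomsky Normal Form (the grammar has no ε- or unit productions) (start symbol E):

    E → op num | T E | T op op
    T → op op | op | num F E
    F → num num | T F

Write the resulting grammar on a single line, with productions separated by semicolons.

Introduce a nonterminal for each terminal appearing in a rule of length ≥ 2: X1 → op, X2 → num.
Binarize each right-hand side of length ≥ 3 by chaining fresh nonterminals (Y1, Y2, …): affected rules were E → T X1 X1; T → X2 F E.

E → X1 X2 | T E | T Y1; T → X1 X1 | op | X2 Y2; F → X2 X2 | T F; X1 → op; X2 → num; Y1 → X1 X1; Y2 → F E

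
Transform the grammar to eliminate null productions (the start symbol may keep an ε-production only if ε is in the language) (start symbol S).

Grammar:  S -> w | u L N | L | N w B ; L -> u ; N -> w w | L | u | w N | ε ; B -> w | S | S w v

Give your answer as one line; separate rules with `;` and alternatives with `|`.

S -> w | u L N | u L | L | N w B | w B; L -> u; N -> w w | L | u | w N | w; B -> w | S | S w v

The nullable symbols are {N}.
ε ∉ L(G), so no ε-production is kept.
Add the nullable-subset variants: S → u L N gives u L N | u L. S → N w B gives N w B | w B. N → w N gives w N | w.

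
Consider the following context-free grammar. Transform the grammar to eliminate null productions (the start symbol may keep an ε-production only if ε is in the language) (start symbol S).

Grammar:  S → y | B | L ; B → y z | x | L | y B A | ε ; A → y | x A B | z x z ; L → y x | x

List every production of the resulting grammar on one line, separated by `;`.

Nullable nonterminals: {B, S}.
ε ∈ L(G) since S is nullable, so keep S → ε.
Expand every rule over subsets of its nullable positions: B → y B A gives y B A | y A. A → x A B gives x A B | x A.

S → y | B | L | ε; B → y z | x | L | y B A | y A; A → y | x A B | x A | z x z; L → y x | x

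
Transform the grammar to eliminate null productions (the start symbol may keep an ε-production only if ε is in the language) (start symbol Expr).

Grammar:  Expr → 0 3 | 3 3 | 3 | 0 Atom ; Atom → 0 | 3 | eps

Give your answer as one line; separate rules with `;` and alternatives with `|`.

Expr → 0 3 | 3 3 | 3 | 0 Atom | 0; Atom → 0 | 3

Nullable nonterminals: {Atom}.
ε ∉ L(G), so no ε-production is kept.
For each production, add variants omitting each subset of nullable occurrences: Expr → 0 Atom gives 0 Atom | 0.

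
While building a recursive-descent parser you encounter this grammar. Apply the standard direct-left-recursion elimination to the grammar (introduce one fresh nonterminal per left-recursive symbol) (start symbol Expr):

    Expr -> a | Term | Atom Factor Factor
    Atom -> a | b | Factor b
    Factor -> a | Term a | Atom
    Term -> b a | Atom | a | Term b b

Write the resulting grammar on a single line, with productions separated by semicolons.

Expr -> a | Term | Atom Factor Factor; Atom -> a | b | Factor b; Factor -> a | Term a | Atom; Term -> b a Term1 | Atom Term1 | a Term1; Term1 -> b b Term1 | epsilon

Directly left-recursive nonterminal: Term.
For Term: α = {b b}, β = {b a, Atom, a}. Rewrite as Term → β Term1 and Term1 → α Term1 | ε.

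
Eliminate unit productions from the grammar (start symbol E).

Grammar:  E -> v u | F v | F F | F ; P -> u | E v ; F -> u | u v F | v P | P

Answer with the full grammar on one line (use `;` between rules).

Unit pairs: E ⇒* {F, P}; F ⇒* {P}.
For each unit pair (A, B), copy every non-unit production of B to A, then drop all unit productions.

E -> v u | F v | F F | u | u v F | v P | E v; P -> u | E v; F -> u | u v F | v P | E v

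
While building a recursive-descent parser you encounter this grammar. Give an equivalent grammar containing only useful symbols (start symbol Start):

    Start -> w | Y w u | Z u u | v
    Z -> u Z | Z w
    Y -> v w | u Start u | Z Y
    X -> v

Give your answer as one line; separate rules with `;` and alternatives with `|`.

Start -> w | Y w u | v; Y -> v w | u Start u

Generating nonterminals: {Start, X, Y}.
Reachable from Start after that: {Start, Y}.
Removed useless symbols: {X, Z} and every production mentioning them.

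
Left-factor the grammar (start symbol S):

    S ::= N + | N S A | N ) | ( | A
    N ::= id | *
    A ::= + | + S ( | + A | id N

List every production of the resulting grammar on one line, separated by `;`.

S ::= ( | A | N S'; N ::= id | *; A ::= id N | + A'; S' ::= + | S A | ); A' ::= ε | S ( | A

S has alternatives sharing prefix 'N': factor to S → N S' with S' → + | S A | ).
A has alternatives sharing prefix '+': factor to A → + A' with A' → ε | S ( | A.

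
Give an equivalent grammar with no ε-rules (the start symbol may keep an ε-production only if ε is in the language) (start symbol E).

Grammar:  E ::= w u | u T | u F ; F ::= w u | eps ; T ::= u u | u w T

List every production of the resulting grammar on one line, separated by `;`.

The nullable symbols are {F}.
ε ∉ L(G), so no ε-production is kept.
Add the nullable-subset variants: E → u F gives u F | u.

E ::= w u | u T | u F | u; F ::= w u; T ::= u u | u w T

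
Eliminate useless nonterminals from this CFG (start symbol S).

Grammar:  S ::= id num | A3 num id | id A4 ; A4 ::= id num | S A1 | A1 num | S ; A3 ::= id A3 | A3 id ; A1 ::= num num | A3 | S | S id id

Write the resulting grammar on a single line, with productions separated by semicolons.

S ::= id num | id A4; A4 ::= id num | S A1 | A1 num | S; A1 ::= num num | S | S id id

Generating nonterminals: {A1, A4, S}.
Reachable from S after that: {A1, A4, S}.
Removed useless symbols: {A3} and every production mentioning them.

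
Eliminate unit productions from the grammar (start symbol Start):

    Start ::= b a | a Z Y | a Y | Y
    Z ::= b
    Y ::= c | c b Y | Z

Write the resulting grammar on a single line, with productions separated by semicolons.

Start ::= b | b a | a Z Y | a Y | c | c b Y; Z ::= b; Y ::= b | c | c b Y

Unit pairs: Start ⇒* {Y, Z}; Y ⇒* {Z}.
Replace each nonterminal's rules with the union of the non-unit rules of every nonterminal it unit-derives.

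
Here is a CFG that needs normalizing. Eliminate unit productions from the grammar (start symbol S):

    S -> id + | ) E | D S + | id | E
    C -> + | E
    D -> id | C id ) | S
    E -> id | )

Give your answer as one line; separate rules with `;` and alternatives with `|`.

Unit pairs: C ⇒* {E}; D ⇒* {E, S}; S ⇒* {E}.
For every A with A ⇒* B via unit rules, add B's non-unit alternatives to A; then delete every rule of the form X → Y.

S -> id | ) | id + | ) E | D S +; C -> id | ) | +; D -> id + | ) E | D S + | id | ) | C id ); E -> id | )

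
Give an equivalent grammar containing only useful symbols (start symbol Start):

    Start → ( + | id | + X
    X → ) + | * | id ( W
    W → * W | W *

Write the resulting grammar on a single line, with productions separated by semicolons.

Start → ( + | id | + X; X → ) + | *

Generating nonterminals: {Start, X}.
Reachable from Start after that: {Start, X}.
Removed useless symbols: {W} and every production mentioning them.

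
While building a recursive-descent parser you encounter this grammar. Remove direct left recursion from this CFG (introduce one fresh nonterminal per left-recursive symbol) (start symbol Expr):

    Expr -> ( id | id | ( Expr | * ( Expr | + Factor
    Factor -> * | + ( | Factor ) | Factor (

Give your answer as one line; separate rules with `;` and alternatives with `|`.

Left recursion appears on Factor.
For Factor: α = {), (}, β = {*, + (}. Rewrite as Factor → β Factor1 and Factor1 → α Factor1 | ε.

Expr -> ( id | id | ( Expr | * ( Expr | + Factor; Factor -> * Factor1 | + ( Factor1; Factor1 -> ) Factor1 | ( Factor1 | ε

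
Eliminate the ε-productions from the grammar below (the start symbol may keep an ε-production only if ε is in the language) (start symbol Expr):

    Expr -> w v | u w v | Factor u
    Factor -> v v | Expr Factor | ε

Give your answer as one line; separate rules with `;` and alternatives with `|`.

Expr -> w v | u w v | Factor u | u; Factor -> v v | Expr Factor | Expr

Nullable set = {Factor}.
ε ∉ L(G), so no ε-production is kept.
Add the nullable-subset variants: Expr → Factor u gives Factor u | u. Factor → Expr Factor gives Expr Factor | Expr.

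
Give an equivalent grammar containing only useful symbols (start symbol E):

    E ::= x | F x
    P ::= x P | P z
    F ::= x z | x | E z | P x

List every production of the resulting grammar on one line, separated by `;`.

Generating nonterminals: {E, F}.
Reachable from E after that: {E, F}.
Removed useless symbols: {P} and every production mentioning them.

E ::= x | F x; F ::= x z | x | E z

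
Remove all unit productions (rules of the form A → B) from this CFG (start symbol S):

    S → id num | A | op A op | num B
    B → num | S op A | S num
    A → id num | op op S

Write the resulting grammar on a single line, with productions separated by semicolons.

S → id num | op A op | num B | op op S; B → num | S op A | S num; A → id num | op op S

Unit pairs: S ⇒* {A}.
For every A with A ⇒* B via unit rules, add B's non-unit alternatives to A; then delete every rule of the form X → Y.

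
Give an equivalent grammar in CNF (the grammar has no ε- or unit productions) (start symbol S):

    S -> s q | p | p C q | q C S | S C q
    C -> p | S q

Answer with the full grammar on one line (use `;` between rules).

Introduce a nonterminal for each terminal appearing in a rule of length ≥ 2: X1 → s, X2 → q, X3 → p.
Binarize each right-hand side of length ≥ 3 by chaining fresh nonterminals (Y1, Y2, …): affected rules were S → X3 C X2; S → X2 C S; S → S C X2.

S -> X1 X2 | p | X3 Y1 | X2 Y2 | S Y3; C -> p | S X2; X1 -> s; X2 -> q; X3 -> p; Y1 -> C X2; Y2 -> C S; Y3 -> C X2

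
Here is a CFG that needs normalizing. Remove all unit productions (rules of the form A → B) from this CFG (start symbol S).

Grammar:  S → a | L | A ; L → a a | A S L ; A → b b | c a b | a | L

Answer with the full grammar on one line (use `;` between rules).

S → a a | A S L | a | b b | c a b; L → a a | A S L; A → a a | A S L | b b | c a b | a

Unit pairs: A ⇒* {L}; S ⇒* {A, L}.
For every A with A ⇒* B via unit rules, add B's non-unit alternatives to A; then delete every rule of the form X → Y.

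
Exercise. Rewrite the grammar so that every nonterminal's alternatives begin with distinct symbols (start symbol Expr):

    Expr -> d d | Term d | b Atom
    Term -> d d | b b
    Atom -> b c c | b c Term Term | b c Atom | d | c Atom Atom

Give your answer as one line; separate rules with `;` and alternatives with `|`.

Atom has alternatives sharing prefix 'b c': factor to Atom → b c Atom1 with Atom1 → c | Term Term | Atom.

Expr -> d d | Term d | b Atom; Term -> d d | b b; Atom -> d | c Atom Atom | b c Atom1; Atom1 -> c | Term Term | Atom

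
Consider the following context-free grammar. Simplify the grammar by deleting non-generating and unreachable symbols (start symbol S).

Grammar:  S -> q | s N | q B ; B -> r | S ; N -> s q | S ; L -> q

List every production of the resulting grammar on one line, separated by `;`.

S -> q | s N | q B; B -> r | S; N -> s q | S

Generating nonterminals: {B, L, N, S}.
Reachable from S after that: {B, N, S}.
Removed useless symbols: {L} and every production mentioning them.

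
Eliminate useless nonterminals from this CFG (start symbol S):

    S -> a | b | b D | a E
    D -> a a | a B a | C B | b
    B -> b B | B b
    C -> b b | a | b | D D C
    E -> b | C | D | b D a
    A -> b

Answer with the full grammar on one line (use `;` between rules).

S -> a | b | b D | a E; D -> a a | b; C -> b b | a | b | D D C; E -> b | C | D | b D a

Generating nonterminals: {A, C, D, E, S}.
Reachable from S after that: {C, D, E, S}.
Removed useless symbols: {A, B} and every production mentioning them.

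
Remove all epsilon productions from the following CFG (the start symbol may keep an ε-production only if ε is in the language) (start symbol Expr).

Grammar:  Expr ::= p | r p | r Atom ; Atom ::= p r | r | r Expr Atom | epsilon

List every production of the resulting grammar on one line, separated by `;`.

The nullable symbols are {Atom}.
ε ∉ L(G), so no ε-production is kept.
Add the nullable-subset variants: Expr → r Atom gives r Atom | r. Atom → r Expr Atom gives r Expr Atom | r Expr.

Expr ::= p | r p | r Atom | r; Atom ::= p r | r | r Expr Atom | r Expr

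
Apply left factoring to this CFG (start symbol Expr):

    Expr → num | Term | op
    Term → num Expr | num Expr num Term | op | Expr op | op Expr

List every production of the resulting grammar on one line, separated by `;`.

Expr → num | Term | op; Term → Expr op | num Expr Term1 | op Term2; Term1 → ε | num Term; Term2 → ε | Expr

Term has alternatives sharing prefix 'num Expr': factor to Term → num Expr Term1 with Term1 → ε | num Term.
Term has alternatives sharing prefix 'op': factor to Term → op Term2 with Term2 → ε | Expr.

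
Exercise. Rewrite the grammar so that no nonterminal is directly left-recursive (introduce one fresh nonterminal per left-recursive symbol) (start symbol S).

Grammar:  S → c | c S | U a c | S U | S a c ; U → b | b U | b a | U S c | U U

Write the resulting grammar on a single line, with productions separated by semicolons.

S → c S' | c S S' | U a c S'; U → b U' | b U U' | b a U'; S' → U S' | a c S' | ε; U' → S c U' | U U' | ε

Left recursion appears on S, U.
For S: α = {U, a c}, β = {c, c S, U a c}. Rewrite as S → β S' and S' → α S' | ε.
For U: α = {S c, U}, β = {b, b U, b a}. Rewrite as U → β U' and U' → α U' | ε.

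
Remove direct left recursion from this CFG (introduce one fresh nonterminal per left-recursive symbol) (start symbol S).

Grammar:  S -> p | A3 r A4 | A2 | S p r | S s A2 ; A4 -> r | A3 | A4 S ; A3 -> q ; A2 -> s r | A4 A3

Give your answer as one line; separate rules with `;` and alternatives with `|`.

S -> p S' | A3 r A4 S' | A2 S'; A4 -> r A4' | A3 A4'; A3 -> q; A2 -> s r | A4 A3; S' -> p r S' | s A2 S' | ε; A4' -> S A4' | ε

S, A4 are directly left-recursive.
For S: α = {p r, s A2}, β = {p, A3 r A4, A2}. Rewrite as S → β S' and S' → α S' | ε.
For A4: α = {S}, β = {r, A3}. Rewrite as A4 → β A4' and A4' → α A4' | ε.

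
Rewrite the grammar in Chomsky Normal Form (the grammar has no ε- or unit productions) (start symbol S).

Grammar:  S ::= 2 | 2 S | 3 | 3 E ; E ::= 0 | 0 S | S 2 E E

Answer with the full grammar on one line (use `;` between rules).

S ::= 2 | X1 S | 3 | X2 E; E ::= 0 | X3 S | S Y1; X1 ::= 2; X2 ::= 3; X3 ::= 0; Y1 ::= X1 Y2; Y2 ::= E E

Introduce a nonterminal for each terminal appearing in a rule of length ≥ 2: X1 → 2, X2 → 3, X3 → 0.
Binarize each right-hand side of length ≥ 3 by chaining fresh nonterminals (Y1, Y2, …): affected rules were E → S X1 E E.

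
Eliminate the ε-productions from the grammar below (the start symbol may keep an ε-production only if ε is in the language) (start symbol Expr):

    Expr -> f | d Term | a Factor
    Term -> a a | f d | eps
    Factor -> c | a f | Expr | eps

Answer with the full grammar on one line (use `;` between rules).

Expr -> f | d Term | d | a Factor | a; Term -> a a | f d; Factor -> c | a f | Expr

Nullable nonterminals: {Factor, Term}.
ε ∉ L(G), so no ε-production is kept.
Add the nullable-subset variants: Expr → d Term gives d Term | d. Expr → a Factor gives a Factor | a.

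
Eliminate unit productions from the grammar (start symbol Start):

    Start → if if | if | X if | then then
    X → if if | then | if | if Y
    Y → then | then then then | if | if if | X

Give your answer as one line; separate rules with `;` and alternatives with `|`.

Unit pairs: Y ⇒* {X}.
For every A with A ⇒* B via unit rules, add B's non-unit alternatives to A; then delete every rule of the form X → Y.

Start → if if | if | X if | then then; X → if if | then | if | if Y; Y → if if | then | if | if Y | then then then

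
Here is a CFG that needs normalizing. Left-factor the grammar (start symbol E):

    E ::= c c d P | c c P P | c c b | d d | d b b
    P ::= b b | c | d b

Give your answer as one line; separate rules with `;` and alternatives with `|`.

E ::= c c E' | d E''; P ::= b b | c | d b; E' ::= d P | P P | b; E'' ::= d | b b

E has alternatives sharing prefix 'c c': factor to E → c c E' with E' → d P | P P | b.
E has alternatives sharing prefix 'd': factor to E → d E'' with E'' → d | b b.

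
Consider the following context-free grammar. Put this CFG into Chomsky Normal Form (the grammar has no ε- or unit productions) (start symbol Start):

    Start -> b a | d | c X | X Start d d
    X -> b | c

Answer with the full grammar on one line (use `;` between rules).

Start -> X1 X2 | d | X3 X | X Y1; X -> b | c; X1 -> b; X2 -> a; X3 -> c; X4 -> d; Y1 -> Start Y2; Y2 -> X4 X4

Introduce a nonterminal for each terminal appearing in a rule of length ≥ 2: X1 → b, X2 → a, X3 → c, X4 → d.
Binarize each right-hand side of length ≥ 3 by chaining fresh nonterminals (Y1, Y2, …): affected rules were Start → X Start X4 X4.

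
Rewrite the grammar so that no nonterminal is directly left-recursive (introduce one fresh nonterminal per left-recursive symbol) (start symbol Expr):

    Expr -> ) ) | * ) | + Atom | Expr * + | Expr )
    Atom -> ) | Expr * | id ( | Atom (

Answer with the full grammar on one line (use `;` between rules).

Expr -> ) ) Expr1 | * ) Expr1 | + Atom Expr1; Atom -> ) Atom1 | Expr * Atom1 | id ( Atom1; Expr1 -> * + Expr1 | ) Expr1 | epsilon; Atom1 -> ( Atom1 | epsilon

Directly left-recursive nonterminals: Expr, Atom.
For Expr: α = {* +, )}, β = {) ), * ), + Atom}. Rewrite as Expr → β Expr1 and Expr1 → α Expr1 | ε.
For Atom: α = {(}, β = {), Expr *, id (}. Rewrite as Atom → β Atom1 and Atom1 → α Atom1 | ε.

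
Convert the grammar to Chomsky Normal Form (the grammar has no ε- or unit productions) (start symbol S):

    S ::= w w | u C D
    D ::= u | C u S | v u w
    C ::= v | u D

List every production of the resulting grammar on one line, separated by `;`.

Introduce a nonterminal for each terminal appearing in a rule of length ≥ 2: X1 → w, X2 → u, X3 → v.
Binarize each right-hand side of length ≥ 3 by chaining fresh nonterminals (Y1, Y2, …): affected rules were S → X2 C D; D → C X2 S; D → X3 X2 X1.

S ::= X1 X1 | X2 Y1; D ::= u | C Y2 | X3 Y3; C ::= v | X2 D; X1 ::= w; X2 ::= u; X3 ::= v; Y1 ::= C D; Y2 ::= X2 S; Y3 ::= X2 X1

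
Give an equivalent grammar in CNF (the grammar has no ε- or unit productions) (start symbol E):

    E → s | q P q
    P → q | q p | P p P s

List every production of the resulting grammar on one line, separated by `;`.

E → s | X1 Y1; P → q | X1 X2 | P Y2; X1 → q; X2 → p; X3 → s; Y1 → P X1; Y2 → X2 Y3; Y3 → P X3

Introduce a nonterminal for each terminal appearing in a rule of length ≥ 2: X1 → q, X2 → p, X3 → s.
Binarize each right-hand side of length ≥ 3 by chaining fresh nonterminals (Y1, Y2, …): affected rules were E → X1 P X1; P → P X2 P X3.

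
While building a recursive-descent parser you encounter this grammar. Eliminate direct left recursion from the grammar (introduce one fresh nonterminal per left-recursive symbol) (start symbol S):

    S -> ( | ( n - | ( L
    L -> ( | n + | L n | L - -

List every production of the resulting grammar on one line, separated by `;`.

S -> ( | ( n - | ( L; L -> ( L' | n + L'; L' -> n L' | - - L' | ε

Directly left-recursive nonterminal: L.
For L: α = {n, - -}, β = {(, n +}. Rewrite as L → β L' and L' → α L' | ε.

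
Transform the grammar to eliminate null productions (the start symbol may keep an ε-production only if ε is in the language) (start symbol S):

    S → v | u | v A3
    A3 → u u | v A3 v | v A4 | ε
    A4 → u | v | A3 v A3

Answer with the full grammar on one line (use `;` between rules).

The nullable symbols are {A3}.
ε ∉ L(G), so no ε-production is kept.
Expand every rule over subsets of its nullable positions: A3 → v A3 v gives v A3 v | v v. A4 → A3 v A3 gives A3 v A3 | A3 v | v A3.

S → v | u | v A3; A3 → u u | v A3 v | v v | v A4; A4 → u | v | A3 v A3 | A3 v | v A3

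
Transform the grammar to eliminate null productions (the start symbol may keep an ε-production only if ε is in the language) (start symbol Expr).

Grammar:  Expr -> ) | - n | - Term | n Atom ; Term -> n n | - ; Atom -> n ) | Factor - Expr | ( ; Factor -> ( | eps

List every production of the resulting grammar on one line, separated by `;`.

Expr -> ) | - n | - Term | n Atom; Term -> n n | -; Atom -> n ) | Factor - Expr | - Expr | (; Factor -> (

The nullable symbols are {Factor}.
ε ∉ L(G), so no ε-production is kept.
Add the nullable-subset variants: Atom → Factor - Expr gives Factor - Expr | - Expr.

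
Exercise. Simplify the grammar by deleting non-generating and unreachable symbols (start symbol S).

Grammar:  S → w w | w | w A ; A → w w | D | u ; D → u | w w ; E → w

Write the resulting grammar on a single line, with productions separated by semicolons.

S → w w | w | w A; A → w w | D | u; D → u | w w

Generating nonterminals: {A, D, E, S}.
Reachable from S after that: {A, D, S}.
Removed useless symbols: {E} and every production mentioning them.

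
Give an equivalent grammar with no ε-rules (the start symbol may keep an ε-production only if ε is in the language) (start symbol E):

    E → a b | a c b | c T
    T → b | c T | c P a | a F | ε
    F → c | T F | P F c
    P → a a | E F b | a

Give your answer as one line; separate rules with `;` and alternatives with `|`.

E → a b | a c b | c T | c; T → b | c T | c | c P a | a F; F → c | T F | P F c; P → a a | E F b | a

Nullable nonterminals: {T}.
ε ∉ L(G), so no ε-production is kept.
Expand every rule over subsets of its nullable positions: E → c T gives c T | c. T → c T gives c T | c.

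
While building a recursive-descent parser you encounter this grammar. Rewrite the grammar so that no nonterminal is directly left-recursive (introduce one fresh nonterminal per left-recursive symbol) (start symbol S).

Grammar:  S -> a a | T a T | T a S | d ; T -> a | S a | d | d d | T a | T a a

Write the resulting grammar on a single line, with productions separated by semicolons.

Directly left-recursive nonterminal: T.
For T: α = {a, a a}, β = {a, S a, d, d d}. Rewrite as T → β T' and T' → α T' | ε.

S -> a a | T a T | T a S | d; T -> a T' | S a T' | d T' | d d T'; T' -> a T' | a a T' | ε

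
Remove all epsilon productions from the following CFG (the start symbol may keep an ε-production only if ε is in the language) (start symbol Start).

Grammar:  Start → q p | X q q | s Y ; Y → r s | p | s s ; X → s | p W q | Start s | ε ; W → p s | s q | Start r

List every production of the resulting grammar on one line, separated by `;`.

The nullable symbols are {X}.
ε ∉ L(G), so no ε-production is kept.
Expand every rule over subsets of its nullable positions: Start → X q q gives X q q | q q.

Start → q p | X q q | q q | s Y; Y → r s | p | s s; X → s | p W q | Start s; W → p s | s q | Start r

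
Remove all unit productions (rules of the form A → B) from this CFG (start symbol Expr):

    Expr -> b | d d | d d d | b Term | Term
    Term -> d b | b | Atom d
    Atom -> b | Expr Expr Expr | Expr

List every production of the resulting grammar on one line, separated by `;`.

Expr -> d b | b | Atom d | d d | d d d | b Term; Term -> d b | b | Atom d; Atom -> d b | b | Atom d | Expr Expr Expr | d d | d d d | b Term

Unit pairs: Atom ⇒* {Expr, Term}; Expr ⇒* {Term}.
Replace each nonterminal's rules with the union of the non-unit rules of every nonterminal it unit-derives.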